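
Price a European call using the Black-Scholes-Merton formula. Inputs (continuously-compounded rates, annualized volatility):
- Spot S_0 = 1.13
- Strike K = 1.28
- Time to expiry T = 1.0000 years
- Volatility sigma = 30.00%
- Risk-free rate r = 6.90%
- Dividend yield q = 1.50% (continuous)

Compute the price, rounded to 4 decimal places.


d1 = (ln(S/K) + (r - q + 0.5*sigma^2) * T) / (sigma * sqrt(T)) = -0.08547482
d2 = d1 - sigma * sqrt(T) = -0.38547482
exp(-rT) = 0.93332668; exp(-qT) = 0.98511194
C = S_0 * exp(-qT) * N(d1) - K * exp(-rT) * N(d2)
N(d1) = 0.46594196; N(d2) = 0.34994283
C = 1.1300 * 0.98511194 * 0.46594196 - 1.2800 * 0.93332668 * 0.34994283 = 0.1006

Answer: Price = 0.1006


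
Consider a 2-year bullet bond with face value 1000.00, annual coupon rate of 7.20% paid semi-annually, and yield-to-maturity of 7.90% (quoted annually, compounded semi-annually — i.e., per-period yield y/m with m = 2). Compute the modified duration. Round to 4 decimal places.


Answer: Modified duration = 1.8253

Derivation:
Coupon per period c = face * coupon_rate / m = 36.000000
Periods per year m = 2; per-period yield y/m = 0.039500
Number of cashflows N = 4
Cashflows (t years, CF_t, discount factor 1/(1+y/m)^(m*t), PV):
  t = 0.5000: CF_t = 36.000000, DF = 0.962001, PV = 34.632035
  t = 1.0000: CF_t = 36.000000, DF = 0.925446, PV = 33.316051
  t = 1.5000: CF_t = 36.000000, DF = 0.890280, PV = 32.050073
  t = 2.0000: CF_t = 1036.000000, DF = 0.856450, PV = 887.282224
Price P = sum_t PV_t = 987.280382
First compute Macaulay numerator sum_t t * PV_t:
  t * PV_t at t = 0.5000: 17.316017
  t * PV_t at t = 1.0000: 33.316051
  t * PV_t at t = 1.5000: 48.075109
  t * PV_t at t = 2.0000: 1774.564448
Macaulay duration D = 1873.271625 / 987.280382 = 1.897406
Modified duration = D / (1 + y/m) = 1.897406 / (1 + 0.039500) = 1.825306


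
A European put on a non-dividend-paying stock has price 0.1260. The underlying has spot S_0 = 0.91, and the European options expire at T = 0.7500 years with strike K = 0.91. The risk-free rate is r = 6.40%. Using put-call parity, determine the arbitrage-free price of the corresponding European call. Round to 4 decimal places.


Answer: Call price = 0.1686

Derivation:
Put-call parity: C - P = S_0 * exp(-qT) - K * exp(-rT).
S_0 * exp(-qT) = 0.9100 * 1.00000000 = 0.91000000
K * exp(-rT) = 0.9100 * 0.95313379 = 0.86735175
C = P + S*exp(-qT) - K*exp(-rT)
C = 0.1260 + 0.91000000 - 0.86735175 = 0.1686


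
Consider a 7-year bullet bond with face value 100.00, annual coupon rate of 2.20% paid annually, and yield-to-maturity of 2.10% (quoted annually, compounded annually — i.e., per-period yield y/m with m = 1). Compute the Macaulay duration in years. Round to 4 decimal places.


Answer: Macaulay duration = 6.5655 years

Derivation:
Coupon per period c = face * coupon_rate / m = 2.200000
Periods per year m = 1; per-period yield y/m = 0.021000
Number of cashflows N = 7
Cashflows (t years, CF_t, discount factor 1/(1+y/m)^(m*t), PV):
  t = 1.0000: CF_t = 2.200000, DF = 0.979432, PV = 2.154750
  t = 2.0000: CF_t = 2.200000, DF = 0.959287, PV = 2.110431
  t = 3.0000: CF_t = 2.200000, DF = 0.939556, PV = 2.067024
  t = 4.0000: CF_t = 2.200000, DF = 0.920231, PV = 2.024509
  t = 5.0000: CF_t = 2.200000, DF = 0.901304, PV = 1.982869
  t = 6.0000: CF_t = 2.200000, DF = 0.882766, PV = 1.942085
  t = 7.0000: CF_t = 102.200000, DF = 0.864609, PV = 88.363051
Price P = sum_t PV_t = 100.644719
Macaulay numerator sum_t t * PV_t:
  t * PV_t at t = 1.0000: 2.154750
  t * PV_t at t = 2.0000: 4.220862
  t * PV_t at t = 3.0000: 6.201071
  t * PV_t at t = 4.0000: 8.098036
  t * PV_t at t = 5.0000: 9.914344
  t * PV_t at t = 6.0000: 11.652510
  t * PV_t at t = 7.0000: 618.541355
Macaulay duration D = (sum_t t * PV_t) / P = 660.782928 / 100.644719 = 6.565500


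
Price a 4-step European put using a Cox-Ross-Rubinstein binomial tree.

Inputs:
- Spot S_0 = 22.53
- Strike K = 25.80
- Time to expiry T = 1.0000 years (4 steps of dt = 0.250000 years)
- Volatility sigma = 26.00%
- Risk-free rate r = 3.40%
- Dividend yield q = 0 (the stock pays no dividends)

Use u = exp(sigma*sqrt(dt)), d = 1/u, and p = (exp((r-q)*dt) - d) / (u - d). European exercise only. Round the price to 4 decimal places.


dt = T/N = 0.250000
u = exp(sigma*sqrt(dt)) = 1.138828; d = 1/u = 0.878095
p = (exp((r-q)*dt) - d) / (u - d) = 0.500285
Discount per step: exp(-r*dt) = 0.991536
Stock lattice S(k, i) with i counting down-moves:
  k=0: S(0,0) = 22.5300
  k=1: S(1,0) = 25.6578; S(1,1) = 19.7835
  k=2: S(2,0) = 29.2198; S(2,1) = 22.5300; S(2,2) = 17.3718
  k=3: S(3,0) = 33.2764; S(3,1) = 25.6578; S(3,2) = 19.7835; S(3,3) = 15.2541
  k=4: S(4,0) = 37.8961; S(4,1) = 29.2198; S(4,2) = 22.5300; S(4,3) = 17.3718; S(4,4) = 13.3945
Terminal payoffs V(N, i) = max(K - S_T, 0):
  V(4,0) = 0.000000; V(4,1) = 0.000000; V(4,2) = 3.270000; V(4,3) = 8.428208; V(4,4) = 12.405452
Backward induction: V(k, i) = exp(-r*dt) * [p * V(k+1, i) + (1-p) * V(k+1, i+1)].
  V(3,0) = exp(-r*dt) * [p*0.000000 + (1-p)*0.000000] = 0.000000
  V(3,1) = exp(-r*dt) * [p*0.000000 + (1-p)*3.270000] = 1.620237
  V(3,2) = exp(-r*dt) * [p*3.270000 + (1-p)*8.428208] = 5.798139
  V(3,3) = exp(-r*dt) * [p*8.428208 + (1-p)*12.405452] = 10.327538
  V(2,0) = exp(-r*dt) * [p*0.000000 + (1-p)*1.620237] = 0.802804
  V(2,1) = exp(-r*dt) * [p*1.620237 + (1-p)*5.798139] = 3.676613
  V(2,2) = exp(-r*dt) * [p*5.798139 + (1-p)*10.327538] = 7.993315
  V(1,0) = exp(-r*dt) * [p*0.802804 + (1-p)*3.676613] = 2.219939
  V(1,1) = exp(-r*dt) * [p*3.676613 + (1-p)*7.993315] = 5.784357
  V(0,0) = exp(-r*dt) * [p*2.219939 + (1-p)*5.784357] = 3.967267

Answer: Price = V(0,0) = 3.9673


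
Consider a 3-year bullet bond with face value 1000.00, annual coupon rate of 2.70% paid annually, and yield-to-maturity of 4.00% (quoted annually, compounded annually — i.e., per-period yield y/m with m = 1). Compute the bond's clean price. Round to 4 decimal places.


Answer: Price = 963.9238

Derivation:
Coupon per period c = face * coupon_rate / m = 27.000000
Periods per year m = 1; per-period yield y/m = 0.040000
Number of cashflows N = 3
Cashflows (t years, CF_t, discount factor 1/(1+y/m)^(m*t), PV):
  t = 1.0000: CF_t = 27.000000, DF = 0.961538, PV = 25.961538
  t = 2.0000: CF_t = 27.000000, DF = 0.924556, PV = 24.963018
  t = 3.0000: CF_t = 1027.000000, DF = 0.888996, PV = 912.999260
Price P = sum_t PV_t = 963.923817


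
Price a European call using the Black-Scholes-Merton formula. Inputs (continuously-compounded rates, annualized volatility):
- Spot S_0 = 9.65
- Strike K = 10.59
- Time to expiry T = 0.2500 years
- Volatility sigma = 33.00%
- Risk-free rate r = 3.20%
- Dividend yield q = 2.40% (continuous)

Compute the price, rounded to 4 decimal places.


Answer: Price = 0.3017

Derivation:
d1 = (ln(S/K) + (r - q + 0.5*sigma^2) * T) / (sigma * sqrt(T)) = -0.46872572
d2 = d1 - sigma * sqrt(T) = -0.63372572
exp(-rT) = 0.99203191; exp(-qT) = 0.99401796
C = S_0 * exp(-qT) * N(d1) - K * exp(-rT) * N(d2)
N(d1) = 0.31963285; N(d2) = 0.26312992
C = 9.6500 * 0.99401796 * 0.31963285 - 10.5900 * 0.99203191 * 0.26312992 = 0.3017


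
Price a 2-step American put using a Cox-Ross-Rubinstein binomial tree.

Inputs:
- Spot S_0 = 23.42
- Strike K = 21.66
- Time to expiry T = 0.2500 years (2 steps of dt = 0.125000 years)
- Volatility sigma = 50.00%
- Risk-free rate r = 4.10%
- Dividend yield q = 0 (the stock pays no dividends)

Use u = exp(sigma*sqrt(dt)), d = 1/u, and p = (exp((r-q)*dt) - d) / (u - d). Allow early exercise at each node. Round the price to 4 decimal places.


Answer: Price = V(0,0) = 1.4478

Derivation:
dt = T/N = 0.125000
u = exp(sigma*sqrt(dt)) = 1.193365; d = 1/u = 0.837967
p = (exp((r-q)*dt) - d) / (u - d) = 0.470378
Discount per step: exp(-r*dt) = 0.994888
Stock lattice S(k, i) with i counting down-moves:
  k=0: S(0,0) = 23.4200
  k=1: S(1,0) = 27.9486; S(1,1) = 19.6252
  k=2: S(2,0) = 33.3529; S(2,1) = 23.4200; S(2,2) = 16.4453
Terminal payoffs V(N, i) = max(K - S_T, 0):
  V(2,0) = 0.000000; V(2,1) = 0.000000; V(2,2) = 5.214745
Backward induction: V(k, i) = exp(-r*dt) * [p * V(k+1, i) + (1-p) * V(k+1, i+1)]; then take max(V_cont, immediate exercise) for American.
  V(1,0) = exp(-r*dt) * [p*0.000000 + (1-p)*0.000000] = 0.000000; exercise = 0.000000; V(1,0) = max -> 0.000000
  V(1,1) = exp(-r*dt) * [p*0.000000 + (1-p)*5.214745] = 2.747725; exercise = 2.034816; V(1,1) = max -> 2.747725
  V(0,0) = exp(-r*dt) * [p*0.000000 + (1-p)*2.747725] = 1.447817; exercise = 0.000000; V(0,0) = max -> 1.447817


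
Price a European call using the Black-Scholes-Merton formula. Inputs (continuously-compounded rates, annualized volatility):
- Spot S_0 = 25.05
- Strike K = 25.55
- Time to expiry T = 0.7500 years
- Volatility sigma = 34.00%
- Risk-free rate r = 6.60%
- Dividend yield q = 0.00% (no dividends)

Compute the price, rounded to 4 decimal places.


Answer: Price = 3.2706

Derivation:
d1 = (ln(S/K) + (r - q + 0.5*sigma^2) * T) / (sigma * sqrt(T)) = 0.24821480
d2 = d1 - sigma * sqrt(T) = -0.04623383
exp(-rT) = 0.95170516; exp(-qT) = 1.00000000
C = S_0 * exp(-qT) * N(d1) - K * exp(-rT) * N(d2)
N(d1) = 0.59801589; N(d2) = 0.48156194
C = 25.0500 * 1.00000000 * 0.59801589 - 25.5500 * 0.95170516 * 0.48156194 = 3.2706


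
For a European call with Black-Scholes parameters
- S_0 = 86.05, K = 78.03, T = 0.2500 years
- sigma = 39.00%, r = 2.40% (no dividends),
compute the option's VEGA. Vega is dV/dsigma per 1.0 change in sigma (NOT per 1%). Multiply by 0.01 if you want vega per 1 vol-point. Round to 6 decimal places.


d1 = 0.6299879719; d2 = 0.4349879719
phi(d1) = 0.3271354559; exp(-qT) = 1.0000000000; exp(-rT) = 0.9940179641
Vega = S * exp(-qT) * phi(d1) * sqrt(T) = 86.0500 * 1.0000000000 * 0.3271354559 * 0.5000000000 = 14.075003

Answer: Vega = 14.075003


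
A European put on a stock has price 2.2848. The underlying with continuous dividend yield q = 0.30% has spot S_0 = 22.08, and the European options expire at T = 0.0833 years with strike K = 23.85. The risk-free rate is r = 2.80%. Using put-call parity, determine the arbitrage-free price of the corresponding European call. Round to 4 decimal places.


Answer: Call price = 0.5648

Derivation:
Put-call parity: C - P = S_0 * exp(-qT) - K * exp(-rT).
S_0 * exp(-qT) = 22.0800 * 0.99975013 = 22.07448290
K * exp(-rT) = 23.8500 * 0.99767032 = 23.79443708
C = P + S*exp(-qT) - K*exp(-rT)
C = 2.2848 + 22.07448290 - 23.79443708 = 0.5648


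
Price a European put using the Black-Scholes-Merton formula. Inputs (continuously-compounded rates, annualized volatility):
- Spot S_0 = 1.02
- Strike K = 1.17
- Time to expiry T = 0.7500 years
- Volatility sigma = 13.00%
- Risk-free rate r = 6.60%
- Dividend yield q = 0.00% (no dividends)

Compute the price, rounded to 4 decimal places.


Answer: Price = 0.1084

Derivation:
d1 = (ln(S/K) + (r - q + 0.5*sigma^2) * T) / (sigma * sqrt(T)) = -0.72269706
d2 = d1 - sigma * sqrt(T) = -0.83528036
exp(-rT) = 0.95170516; exp(-qT) = 1.00000000
P = K * exp(-rT) * N(-d2) - S_0 * exp(-qT) * N(-d1)
N(-d1) = 0.76506699; N(-d2) = 0.79822006
P = 1.1700 * 0.95170516 * 0.79822006 - 1.0200 * 1.00000000 * 0.76506699 = 0.1084


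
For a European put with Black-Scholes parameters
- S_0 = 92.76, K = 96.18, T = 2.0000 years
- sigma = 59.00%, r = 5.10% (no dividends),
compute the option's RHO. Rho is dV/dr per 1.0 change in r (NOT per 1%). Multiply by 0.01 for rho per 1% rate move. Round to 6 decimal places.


d1 = 0.4960462851; d2 = -0.3383397167
phi(d1) = 0.3527592410; exp(-qT) = 1.0000000000; exp(-rT) = 0.9030295517
N(-d2) = 0.6324464015
Rho = -K*T*exp(-rT)*N(-d2) = -96.1800 * 2.0000 * 0.9030295517 * 0.6324464015 = -109.860218

Answer: Rho = -109.860218


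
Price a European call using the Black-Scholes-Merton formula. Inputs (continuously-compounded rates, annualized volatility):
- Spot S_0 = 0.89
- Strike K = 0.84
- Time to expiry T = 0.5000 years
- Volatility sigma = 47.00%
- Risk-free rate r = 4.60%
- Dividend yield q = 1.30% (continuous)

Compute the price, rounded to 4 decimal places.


d1 = (ln(S/K) + (r - q + 0.5*sigma^2) * T) / (sigma * sqrt(T)) = 0.38979508
d2 = d1 - sigma * sqrt(T) = 0.05745490
exp(-rT) = 0.97726248; exp(-qT) = 0.99352108
C = S_0 * exp(-qT) * N(d1) - K * exp(-rT) * N(d2)
N(d1) = 0.65165596; N(d2) = 0.52290858
C = 0.8900 * 0.99352108 * 0.65165596 - 0.8400 * 0.97726248 * 0.52290858 = 0.1470

Answer: Price = 0.1470


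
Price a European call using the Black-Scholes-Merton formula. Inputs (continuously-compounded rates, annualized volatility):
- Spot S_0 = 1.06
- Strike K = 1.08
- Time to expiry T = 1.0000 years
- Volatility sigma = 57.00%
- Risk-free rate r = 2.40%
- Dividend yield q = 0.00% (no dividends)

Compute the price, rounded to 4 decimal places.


d1 = (ln(S/K) + (r - q + 0.5*sigma^2) * T) / (sigma * sqrt(T)) = 0.29431205
d2 = d1 - sigma * sqrt(T) = -0.27568795
exp(-rT) = 0.97628571; exp(-qT) = 1.00000000
C = S_0 * exp(-qT) * N(d1) - K * exp(-rT) * N(d2)
N(d1) = 0.61574027; N(d2) = 0.39139387
C = 1.0600 * 1.00000000 * 0.61574027 - 1.0800 * 0.97628571 * 0.39139387 = 0.2400

Answer: Price = 0.2400


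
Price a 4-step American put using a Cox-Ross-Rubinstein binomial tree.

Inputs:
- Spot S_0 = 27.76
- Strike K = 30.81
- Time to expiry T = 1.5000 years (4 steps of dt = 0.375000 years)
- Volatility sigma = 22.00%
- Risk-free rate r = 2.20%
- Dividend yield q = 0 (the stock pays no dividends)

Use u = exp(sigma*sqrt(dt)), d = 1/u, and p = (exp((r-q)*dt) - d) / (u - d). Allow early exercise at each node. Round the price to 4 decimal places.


Answer: Price = V(0,0) = 4.5505

Derivation:
dt = T/N = 0.375000
u = exp(sigma*sqrt(dt)) = 1.144219; d = 1/u = 0.873959
p = (exp((r-q)*dt) - d) / (u - d) = 0.497023
Discount per step: exp(-r*dt) = 0.991784
Stock lattice S(k, i) with i counting down-moves:
  k=0: S(0,0) = 27.7600
  k=1: S(1,0) = 31.7635; S(1,1) = 24.2611
  k=2: S(2,0) = 36.3444; S(2,1) = 27.7600; S(2,2) = 21.2032
  k=3: S(3,0) = 41.5859; S(3,1) = 31.7635; S(3,2) = 24.2611; S(3,3) = 18.5307
  k=4: S(4,0) = 47.5834; S(4,1) = 36.3444; S(4,2) = 27.7600; S(4,3) = 21.2032; S(4,4) = 16.1951
Terminal payoffs V(N, i) = max(K - S_T, 0):
  V(4,0) = 0.000000; V(4,1) = 0.000000; V(4,2) = 3.050000; V(4,3) = 9.606797; V(4,4) = 14.614905
Backward induction: V(k, i) = exp(-r*dt) * [p * V(k+1, i) + (1-p) * V(k+1, i+1)]; then take max(V_cont, immediate exercise) for American.
  V(3,0) = exp(-r*dt) * [p*0.000000 + (1-p)*0.000000] = 0.000000; exercise = 0.000000; V(3,0) = max -> 0.000000
  V(3,1) = exp(-r*dt) * [p*0.000000 + (1-p)*3.050000] = 1.521476; exercise = 0.000000; V(3,1) = max -> 1.521476
  V(3,2) = exp(-r*dt) * [p*3.050000 + (1-p)*9.606797] = 6.295764; exercise = 6.548901; V(3,2) = max -> 6.548901
  V(3,3) = exp(-r*dt) * [p*9.606797 + (1-p)*14.614905] = 12.026135; exercise = 12.279272; V(3,3) = max -> 12.279272
  V(2,0) = exp(-r*dt) * [p*0.000000 + (1-p)*1.521476] = 0.758980; exercise = 0.000000; V(2,0) = max -> 0.758980
  V(2,1) = exp(-r*dt) * [p*1.521476 + (1-p)*6.548901] = 4.016880; exercise = 3.050000; V(2,1) = max -> 4.016880
  V(2,2) = exp(-r*dt) * [p*6.548901 + (1-p)*12.279272] = 9.353660; exercise = 9.606797; V(2,2) = max -> 9.606797
  V(1,0) = exp(-r*dt) * [p*0.758980 + (1-p)*4.016880] = 2.377930; exercise = 0.000000; V(1,0) = max -> 2.377930
  V(1,1) = exp(-r*dt) * [p*4.016880 + (1-p)*9.606797] = 6.772377; exercise = 6.548901; V(1,1) = max -> 6.772377
  V(0,0) = exp(-r*dt) * [p*2.377930 + (1-p)*6.772377] = 4.550540; exercise = 3.050000; V(0,0) = max -> 4.550540


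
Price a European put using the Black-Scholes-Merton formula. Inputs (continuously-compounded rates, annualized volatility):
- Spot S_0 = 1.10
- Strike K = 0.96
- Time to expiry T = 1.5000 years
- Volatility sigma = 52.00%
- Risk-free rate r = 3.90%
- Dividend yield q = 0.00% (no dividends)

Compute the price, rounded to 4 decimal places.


d1 = (ln(S/K) + (r - q + 0.5*sigma^2) * T) / (sigma * sqrt(T)) = 0.62404233
d2 = d1 - sigma * sqrt(T) = -0.01282500
exp(-rT) = 0.94317824; exp(-qT) = 1.00000000
P = K * exp(-rT) * N(-d2) - S_0 * exp(-qT) * N(-d1)
N(-d1) = 0.26629989; N(-d2) = 0.50511630
P = 0.9600 * 0.94317824 * 0.50511630 - 1.1000 * 1.00000000 * 0.26629989 = 0.1644

Answer: Price = 0.1644


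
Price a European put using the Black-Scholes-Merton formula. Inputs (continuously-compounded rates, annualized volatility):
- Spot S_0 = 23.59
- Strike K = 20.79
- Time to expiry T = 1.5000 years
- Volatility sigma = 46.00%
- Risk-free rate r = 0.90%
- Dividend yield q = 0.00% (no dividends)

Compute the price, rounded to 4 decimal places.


Answer: Price = 3.4976

Derivation:
d1 = (ln(S/K) + (r - q + 0.5*sigma^2) * T) / (sigma * sqrt(T)) = 0.52992544
d2 = d1 - sigma * sqrt(T) = -0.03345720
exp(-rT) = 0.98659072; exp(-qT) = 1.00000000
P = K * exp(-rT) * N(-d2) - S_0 * exp(-qT) * N(-d1)
N(-d1) = 0.29808181; N(-d2) = 0.51334500
P = 20.7900 * 0.98659072 * 0.51334500 - 23.5900 * 1.00000000 * 0.29808181 = 3.4976


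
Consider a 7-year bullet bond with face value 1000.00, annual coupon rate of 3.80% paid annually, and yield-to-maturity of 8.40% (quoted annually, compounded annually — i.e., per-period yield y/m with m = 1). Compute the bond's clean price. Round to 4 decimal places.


Answer: Price = 763.7487

Derivation:
Coupon per period c = face * coupon_rate / m = 38.000000
Periods per year m = 1; per-period yield y/m = 0.084000
Number of cashflows N = 7
Cashflows (t years, CF_t, discount factor 1/(1+y/m)^(m*t), PV):
  t = 1.0000: CF_t = 38.000000, DF = 0.922509, PV = 35.055351
  t = 2.0000: CF_t = 38.000000, DF = 0.851023, PV = 32.338884
  t = 3.0000: CF_t = 38.000000, DF = 0.785077, PV = 29.832919
  t = 4.0000: CF_t = 38.000000, DF = 0.724241, PV = 27.521143
  t = 5.0000: CF_t = 38.000000, DF = 0.668119, PV = 25.388508
  t = 6.0000: CF_t = 38.000000, DF = 0.616346, PV = 23.421133
  t = 7.0000: CF_t = 1038.000000, DF = 0.568585, PV = 590.190722
Price P = sum_t PV_t = 763.748661


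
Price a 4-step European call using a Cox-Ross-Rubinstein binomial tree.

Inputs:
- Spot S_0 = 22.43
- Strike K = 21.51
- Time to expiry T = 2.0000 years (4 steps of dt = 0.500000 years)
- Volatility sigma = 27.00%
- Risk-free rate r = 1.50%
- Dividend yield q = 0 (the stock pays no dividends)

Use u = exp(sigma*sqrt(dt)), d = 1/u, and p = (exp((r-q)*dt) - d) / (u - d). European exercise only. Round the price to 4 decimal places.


Answer: Price = V(0,0) = 4.0616

Derivation:
dt = T/N = 0.500000
u = exp(sigma*sqrt(dt)) = 1.210361; d = 1/u = 0.826200
p = (exp((r-q)*dt) - d) / (u - d) = 0.472011
Discount per step: exp(-r*dt) = 0.992528
Stock lattice S(k, i) with i counting down-moves:
  k=0: S(0,0) = 22.4300
  k=1: S(1,0) = 27.1484; S(1,1) = 18.5317
  k=2: S(2,0) = 32.8594; S(2,1) = 22.4300; S(2,2) = 15.3108
  k=3: S(3,0) = 39.7717; S(3,1) = 27.1484; S(3,2) = 18.5317; S(3,3) = 12.6498
  k=4: S(4,0) = 48.1381; S(4,1) = 32.8594; S(4,2) = 22.4300; S(4,3) = 15.3108; S(4,4) = 10.4513
Terminal payoffs V(N, i) = max(S_T - K, 0):
  V(4,0) = 26.628134; V(4,1) = 11.349372; V(4,2) = 0.920000; V(4,3) = 0.000000; V(4,4) = 0.000000
Backward induction: V(k, i) = exp(-r*dt) * [p * V(k+1, i) + (1-p) * V(k+1, i+1)].
  V(3,0) = exp(-r*dt) * [p*26.628134 + (1-p)*11.349372] = 18.422431
  V(3,1) = exp(-r*dt) * [p*11.349372 + (1-p)*0.920000] = 5.799123
  V(3,2) = exp(-r*dt) * [p*0.920000 + (1-p)*0.000000] = 0.431006
  V(3,3) = exp(-r*dt) * [p*0.000000 + (1-p)*0.000000] = 0.000000
  V(2,0) = exp(-r*dt) * [p*18.422431 + (1-p)*5.799123] = 11.669614
  V(2,1) = exp(-r*dt) * [p*5.799123 + (1-p)*0.431006] = 2.942664
  V(2,2) = exp(-r*dt) * [p*0.431006 + (1-p)*0.000000] = 0.201919
  V(1,0) = exp(-r*dt) * [p*11.669614 + (1-p)*2.942664] = 7.009116
  V(1,1) = exp(-r*dt) * [p*2.942664 + (1-p)*0.201919] = 1.484407
  V(0,0) = exp(-r*dt) * [p*7.009116 + (1-p)*1.484407] = 4.061555


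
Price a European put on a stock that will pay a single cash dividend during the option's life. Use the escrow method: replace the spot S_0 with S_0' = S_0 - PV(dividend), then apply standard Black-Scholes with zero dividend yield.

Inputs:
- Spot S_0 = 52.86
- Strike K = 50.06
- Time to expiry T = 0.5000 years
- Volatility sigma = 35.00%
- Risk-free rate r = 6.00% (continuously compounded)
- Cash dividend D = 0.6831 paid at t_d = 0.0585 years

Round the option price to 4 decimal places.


PV(D) = D * exp(-r * t_d) = 0.6831 * 0.99649615 = 0.68070652
S_0' = S_0 - PV(D) = 52.8600 - 0.68070652 = 52.17929348
d1 = (ln(S_0'/K) + (r + sigma^2/2)*T) / (sigma*sqrt(T)) = 0.41249964
d2 = d1 - sigma*sqrt(T) = 0.16501227
exp(-rT) = 0.97044553
N(-d1) = 0.33998662; N(-d2) = 0.43446716
P = K * exp(-rT) * N(-d2) - S_0' * N(-d1) = 50.0600 * 0.97044553 * 0.43446716 - 52.17929348 * 0.33998662 = 3.3664

Answer: Price = 3.3664


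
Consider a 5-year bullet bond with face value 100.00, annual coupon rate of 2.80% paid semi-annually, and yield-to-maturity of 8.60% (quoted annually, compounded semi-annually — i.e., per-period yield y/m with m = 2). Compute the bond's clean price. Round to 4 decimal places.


Answer: Price = 76.8258

Derivation:
Coupon per period c = face * coupon_rate / m = 1.400000
Periods per year m = 2; per-period yield y/m = 0.043000
Number of cashflows N = 10
Cashflows (t years, CF_t, discount factor 1/(1+y/m)^(m*t), PV):
  t = 0.5000: CF_t = 1.400000, DF = 0.958773, PV = 1.342282
  t = 1.0000: CF_t = 1.400000, DF = 0.919245, PV = 1.286943
  t = 1.5000: CF_t = 1.400000, DF = 0.881347, PV = 1.233886
  t = 2.0000: CF_t = 1.400000, DF = 0.845012, PV = 1.183017
  t = 2.5000: CF_t = 1.400000, DF = 0.810174, PV = 1.134244
  t = 3.0000: CF_t = 1.400000, DF = 0.776773, PV = 1.087482
  t = 3.5000: CF_t = 1.400000, DF = 0.744749, PV = 1.042648
  t = 4.0000: CF_t = 1.400000, DF = 0.714045, PV = 0.999663
  t = 4.5000: CF_t = 1.400000, DF = 0.684607, PV = 0.958450
  t = 5.0000: CF_t = 101.400000, DF = 0.656382, PV = 66.557174
Price P = sum_t PV_t = 76.825789


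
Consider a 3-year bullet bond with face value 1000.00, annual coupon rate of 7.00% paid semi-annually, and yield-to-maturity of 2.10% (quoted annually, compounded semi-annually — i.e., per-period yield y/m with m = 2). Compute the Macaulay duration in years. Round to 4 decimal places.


Coupon per period c = face * coupon_rate / m = 35.000000
Periods per year m = 2; per-period yield y/m = 0.010500
Number of cashflows N = 6
Cashflows (t years, CF_t, discount factor 1/(1+y/m)^(m*t), PV):
  t = 0.5000: CF_t = 35.000000, DF = 0.989609, PV = 34.636319
  t = 1.0000: CF_t = 35.000000, DF = 0.979326, PV = 34.276416
  t = 1.5000: CF_t = 35.000000, DF = 0.969150, PV = 33.920254
  t = 2.0000: CF_t = 35.000000, DF = 0.959080, PV = 33.567792
  t = 2.5000: CF_t = 35.000000, DF = 0.949114, PV = 33.218992
  t = 3.0000: CF_t = 1035.000000, DF = 0.939252, PV = 972.125740
Price P = sum_t PV_t = 1141.745513
Macaulay numerator sum_t t * PV_t:
  t * PV_t at t = 0.5000: 17.318159
  t * PV_t at t = 1.0000: 34.276416
  t * PV_t at t = 1.5000: 50.880380
  t * PV_t at t = 2.0000: 67.135584
  t * PV_t at t = 2.5000: 83.047481
  t * PV_t at t = 3.0000: 2916.377221
Macaulay duration D = (sum_t t * PV_t) / P = 3169.035241 / 1141.745513 = 2.775606

Answer: Macaulay duration = 2.7756 years


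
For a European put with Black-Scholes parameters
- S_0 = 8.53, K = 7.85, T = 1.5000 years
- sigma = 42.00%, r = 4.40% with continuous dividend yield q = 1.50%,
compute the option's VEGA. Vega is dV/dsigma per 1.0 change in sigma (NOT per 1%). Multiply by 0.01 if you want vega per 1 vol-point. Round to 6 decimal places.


Answer: Vega = 3.590335

Derivation:
d1 = 0.5032648330; d2 = -0.0111280130
phi(d1) = 0.3514892051; exp(-qT) = 0.9777512372; exp(-rT) = 0.9361308643
Vega = S * exp(-qT) * phi(d1) * sqrt(T) = 8.5300 * 0.9777512372 * 0.3514892051 * 1.2247448714 = 3.590335


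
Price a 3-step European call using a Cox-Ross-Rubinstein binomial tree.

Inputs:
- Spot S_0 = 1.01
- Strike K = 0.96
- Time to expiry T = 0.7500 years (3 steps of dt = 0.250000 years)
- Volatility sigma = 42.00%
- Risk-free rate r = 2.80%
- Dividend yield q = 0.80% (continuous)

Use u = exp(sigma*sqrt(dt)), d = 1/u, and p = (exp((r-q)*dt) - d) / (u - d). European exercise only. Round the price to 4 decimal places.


Answer: Price = V(0,0) = 0.1849

Derivation:
dt = T/N = 0.250000
u = exp(sigma*sqrt(dt)) = 1.233678; d = 1/u = 0.810584
p = (exp((r-q)*dt) - d) / (u - d) = 0.459539
Discount per step: exp(-r*dt) = 0.993024
Stock lattice S(k, i) with i counting down-moves:
  k=0: S(0,0) = 1.0100
  k=1: S(1,0) = 1.2460; S(1,1) = 0.8187
  k=2: S(2,0) = 1.5372; S(2,1) = 1.0100; S(2,2) = 0.6636
  k=3: S(3,0) = 1.8964; S(3,1) = 1.2460; S(3,2) = 0.8187; S(3,3) = 0.5379
Terminal payoffs V(N, i) = max(S_T - K, 0):
  V(3,0) = 0.936387; V(3,1) = 0.286015; V(3,2) = 0.000000; V(3,3) = 0.000000
Backward induction: V(k, i) = exp(-r*dt) * [p * V(k+1, i) + (1-p) * V(k+1, i+1)].
  V(2,0) = exp(-r*dt) * [p*0.936387 + (1-p)*0.286015] = 0.580806
  V(2,1) = exp(-r*dt) * [p*0.286015 + (1-p)*0.000000] = 0.130518
  V(2,2) = exp(-r*dt) * [p*0.000000 + (1-p)*0.000000] = 0.000000
  V(1,0) = exp(-r*dt) * [p*0.580806 + (1-p)*0.130518] = 0.335090
  V(1,1) = exp(-r*dt) * [p*0.130518 + (1-p)*0.000000] = 0.059560
  V(0,0) = exp(-r*dt) * [p*0.335090 + (1-p)*0.059560] = 0.184878


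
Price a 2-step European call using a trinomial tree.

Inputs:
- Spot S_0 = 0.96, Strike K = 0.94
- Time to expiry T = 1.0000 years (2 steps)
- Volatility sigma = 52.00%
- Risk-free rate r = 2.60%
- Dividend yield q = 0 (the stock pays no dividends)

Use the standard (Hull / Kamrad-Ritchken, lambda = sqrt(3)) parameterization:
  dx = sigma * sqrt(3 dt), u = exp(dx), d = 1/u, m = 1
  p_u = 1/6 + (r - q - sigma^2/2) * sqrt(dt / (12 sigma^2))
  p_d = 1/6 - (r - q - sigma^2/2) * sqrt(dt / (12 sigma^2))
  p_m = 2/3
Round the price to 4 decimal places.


dt = T/N = 0.500000; dx = sigma*sqrt(3*dt) = 0.636867
u = exp(dx) = 1.890549; d = 1/u = 0.528947
p_u = 0.123801, p_m = 0.666667, p_d = 0.209533
Discount per step: exp(-r*dt) = 0.987084
Stock lattice S(k, j) with j the centered position index:
  k=0: S(0,+0) = 0.9600
  k=1: S(1,-1) = 0.5078; S(1,+0) = 0.9600; S(1,+1) = 1.8149
  k=2: S(2,-2) = 0.2686; S(2,-1) = 0.5078; S(2,+0) = 0.9600; S(2,+1) = 1.8149; S(2,+2) = 3.4312
Terminal payoffs V(N, j) = max(S_T - K, 0):
  V(2,-2) = 0.000000; V(2,-1) = 0.000000; V(2,+0) = 0.020000; V(2,+1) = 0.874927; V(2,+2) = 2.491209
Backward induction: V(k, j) = exp(-r*dt) * [p_u * V(k+1, j+1) + p_m * V(k+1, j) + p_d * V(k+1, j-1)]
  V(1,-1) = exp(-r*dt) * [p_u*0.020000 + p_m*0.000000 + p_d*0.000000] = 0.002444
  V(1,+0) = exp(-r*dt) * [p_u*0.874927 + p_m*0.020000 + p_d*0.000000] = 0.120079
  V(1,+1) = exp(-r*dt) * [p_u*2.491209 + p_m*0.874927 + p_d*0.020000] = 0.884317
  V(0,+0) = exp(-r*dt) * [p_u*0.884317 + p_m*0.120079 + p_d*0.002444] = 0.187589

Answer: Price = V(0,0) = 0.1876


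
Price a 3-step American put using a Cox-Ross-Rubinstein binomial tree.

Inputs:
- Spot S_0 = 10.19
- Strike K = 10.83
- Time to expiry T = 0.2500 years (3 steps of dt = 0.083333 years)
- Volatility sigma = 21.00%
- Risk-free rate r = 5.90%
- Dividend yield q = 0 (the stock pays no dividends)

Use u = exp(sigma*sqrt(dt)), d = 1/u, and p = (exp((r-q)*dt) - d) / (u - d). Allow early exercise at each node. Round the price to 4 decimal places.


Answer: Price = V(0,0) = 0.7437

Derivation:
dt = T/N = 0.083333
u = exp(sigma*sqrt(dt)) = 1.062497; d = 1/u = 0.941179
p = (exp((r-q)*dt) - d) / (u - d) = 0.525476
Discount per step: exp(-r*dt) = 0.995095
Stock lattice S(k, i) with i counting down-moves:
  k=0: S(0,0) = 10.1900
  k=1: S(1,0) = 10.8268; S(1,1) = 9.5906
  k=2: S(2,0) = 11.5035; S(2,1) = 10.1900; S(2,2) = 9.0265
  k=3: S(3,0) = 12.2224; S(3,1) = 10.8268; S(3,2) = 9.5906; S(3,3) = 8.4955
Terminal payoffs V(N, i) = max(K - S_T, 0):
  V(3,0) = 0.000000; V(3,1) = 0.003156; V(3,2) = 1.239384; V(3,3) = 2.334458
Backward induction: V(k, i) = exp(-r*dt) * [p * V(k+1, i) + (1-p) * V(k+1, i+1)]; then take max(V_cont, immediate exercise) for American.
  V(2,0) = exp(-r*dt) * [p*0.000000 + (1-p)*0.003156] = 0.001490; exercise = 0.000000; V(2,0) = max -> 0.001490
  V(2,1) = exp(-r*dt) * [p*0.003156 + (1-p)*1.239384] = 0.586883; exercise = 0.640000; V(2,1) = max -> 0.640000
  V(2,2) = exp(-r*dt) * [p*1.239384 + (1-p)*2.334458] = 1.750396; exercise = 1.803513; V(2,2) = max -> 1.803513
  V(1,0) = exp(-r*dt) * [p*0.001490 + (1-p)*0.640000] = 0.302985; exercise = 0.003156; V(1,0) = max -> 0.302985
  V(1,1) = exp(-r*dt) * [p*0.640000 + (1-p)*1.803513] = 1.186268; exercise = 1.239384; V(1,1) = max -> 1.239384
  V(0,0) = exp(-r*dt) * [p*0.302985 + (1-p)*1.239384] = 0.743664; exercise = 0.640000; V(0,0) = max -> 0.743664


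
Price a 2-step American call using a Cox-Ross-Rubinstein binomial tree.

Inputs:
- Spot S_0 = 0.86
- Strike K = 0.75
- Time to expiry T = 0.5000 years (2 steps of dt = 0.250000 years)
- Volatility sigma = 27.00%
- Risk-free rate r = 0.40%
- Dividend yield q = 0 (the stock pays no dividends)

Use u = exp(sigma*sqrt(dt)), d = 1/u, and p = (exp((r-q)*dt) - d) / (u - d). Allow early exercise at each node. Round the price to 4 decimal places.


Answer: Price = V(0,0) = 0.1377

Derivation:
dt = T/N = 0.250000
u = exp(sigma*sqrt(dt)) = 1.144537; d = 1/u = 0.873716
p = (exp((r-q)*dt) - d) / (u - d) = 0.469995
Discount per step: exp(-r*dt) = 0.999000
Stock lattice S(k, i) with i counting down-moves:
  k=0: S(0,0) = 0.8600
  k=1: S(1,0) = 0.9843; S(1,1) = 0.7514
  k=2: S(2,0) = 1.1266; S(2,1) = 0.8600; S(2,2) = 0.6565
Terminal payoffs V(N, i) = max(S_T - K, 0):
  V(2,0) = 0.376569; V(2,1) = 0.110000; V(2,2) = 0.000000
Backward induction: V(k, i) = exp(-r*dt) * [p * V(k+1, i) + (1-p) * V(k+1, i+1)]; then take max(V_cont, immediate exercise) for American.
  V(1,0) = exp(-r*dt) * [p*0.376569 + (1-p)*0.110000] = 0.235051; exercise = 0.234302; V(1,0) = max -> 0.235051
  V(1,1) = exp(-r*dt) * [p*0.110000 + (1-p)*0.000000] = 0.051648; exercise = 0.001396; V(1,1) = max -> 0.051648
  V(0,0) = exp(-r*dt) * [p*0.235051 + (1-p)*0.051648] = 0.137709; exercise = 0.110000; V(0,0) = max -> 0.137709


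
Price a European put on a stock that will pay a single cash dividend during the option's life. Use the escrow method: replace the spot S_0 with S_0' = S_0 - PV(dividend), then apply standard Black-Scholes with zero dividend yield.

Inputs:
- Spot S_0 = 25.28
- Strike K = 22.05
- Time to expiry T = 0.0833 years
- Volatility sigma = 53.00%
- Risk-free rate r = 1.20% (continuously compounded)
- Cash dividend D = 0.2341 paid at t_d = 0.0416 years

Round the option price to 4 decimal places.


PV(D) = D * exp(-r * t_d) = 0.2341 * 0.99950092 = 0.23398317
S_0' = S_0 - PV(D) = 25.2800 - 0.23398317 = 25.04601683
d1 = (ln(S_0'/K) + (r + sigma^2/2)*T) / (sigma*sqrt(T)) = 0.91589094
d2 = d1 - sigma*sqrt(T) = 0.76292372
exp(-rT) = 0.99900090
N(-d1) = 0.17986205; N(-d2) = 0.22275444
P = K * exp(-rT) * N(-d2) - S_0' * N(-d1) = 22.0500 * 0.99900090 * 0.22275444 - 25.04601683 * 0.17986205 = 0.4020

Answer: Price = 0.4020


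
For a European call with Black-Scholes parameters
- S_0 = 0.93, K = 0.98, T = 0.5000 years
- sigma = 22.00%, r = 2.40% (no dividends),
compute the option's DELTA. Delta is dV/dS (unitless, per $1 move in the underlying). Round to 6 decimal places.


Answer: Delta = 0.427904

Derivation:
d1 = -0.1817134932; d2 = -0.3372769850
phi(d1) = 0.3924098577; exp(-qT) = 1.0000000000; exp(-rT) = 0.9880717129
N(d1) = 0.4279037881
Delta = exp(-qT) * N(d1) = 1.0000000000 * 0.4279037881 = 0.427904


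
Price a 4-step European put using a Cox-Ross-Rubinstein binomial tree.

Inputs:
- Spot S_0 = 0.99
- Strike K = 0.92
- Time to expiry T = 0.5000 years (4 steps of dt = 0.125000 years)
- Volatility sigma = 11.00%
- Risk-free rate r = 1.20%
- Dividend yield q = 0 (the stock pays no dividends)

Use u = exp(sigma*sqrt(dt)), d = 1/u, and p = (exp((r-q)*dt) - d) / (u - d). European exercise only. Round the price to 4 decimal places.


Answer: Price = V(0,0) = 0.0052

Derivation:
dt = T/N = 0.125000
u = exp(sigma*sqrt(dt)) = 1.039657; d = 1/u = 0.961856
p = (exp((r-q)*dt) - d) / (u - d) = 0.509573
Discount per step: exp(-r*dt) = 0.998501
Stock lattice S(k, i) with i counting down-moves:
  k=0: S(0,0) = 0.9900
  k=1: S(1,0) = 1.0293; S(1,1) = 0.9522
  k=2: S(2,0) = 1.0701; S(2,1) = 0.9900; S(2,2) = 0.9159
  k=3: S(3,0) = 1.1125; S(3,1) = 1.0293; S(3,2) = 0.9522; S(3,3) = 0.8810
  k=4: S(4,0) = 1.1566; S(4,1) = 1.0701; S(4,2) = 0.9900; S(4,3) = 0.9159; S(4,4) = 0.8474
Terminal payoffs V(N, i) = max(K - S_T, 0):
  V(4,0) = 0.000000; V(4,1) = 0.000000; V(4,2) = 0.000000; V(4,3) = 0.004085; V(4,4) = 0.072627
Backward induction: V(k, i) = exp(-r*dt) * [p * V(k+1, i) + (1-p) * V(k+1, i+1)].
  V(3,0) = exp(-r*dt) * [p*0.000000 + (1-p)*0.000000] = 0.000000
  V(3,1) = exp(-r*dt) * [p*0.000000 + (1-p)*0.000000] = 0.000000
  V(3,2) = exp(-r*dt) * [p*0.000000 + (1-p)*0.004085] = 0.002001
  V(3,3) = exp(-r*dt) * [p*0.004085 + (1-p)*0.072627] = 0.037643
  V(2,0) = exp(-r*dt) * [p*0.000000 + (1-p)*0.000000] = 0.000000
  V(2,1) = exp(-r*dt) * [p*0.000000 + (1-p)*0.002001] = 0.000980
  V(2,2) = exp(-r*dt) * [p*0.002001 + (1-p)*0.037643] = 0.019452
  V(1,0) = exp(-r*dt) * [p*0.000000 + (1-p)*0.000980] = 0.000480
  V(1,1) = exp(-r*dt) * [p*0.000980 + (1-p)*0.019452] = 0.010024
  V(0,0) = exp(-r*dt) * [p*0.000480 + (1-p)*0.010024] = 0.005153


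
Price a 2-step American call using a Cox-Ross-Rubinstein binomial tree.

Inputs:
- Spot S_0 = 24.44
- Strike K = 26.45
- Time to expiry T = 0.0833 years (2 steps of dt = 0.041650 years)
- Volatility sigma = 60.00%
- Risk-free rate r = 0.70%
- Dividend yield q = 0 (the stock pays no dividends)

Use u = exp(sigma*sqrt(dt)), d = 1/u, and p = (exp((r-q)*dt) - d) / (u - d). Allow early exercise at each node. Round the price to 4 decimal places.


Answer: Price = V(0,0) = 1.0563

Derivation:
dt = T/N = 0.041650
u = exp(sigma*sqrt(dt)) = 1.130263; d = 1/u = 0.884750
p = (exp((r-q)*dt) - d) / (u - d) = 0.470613
Discount per step: exp(-r*dt) = 0.999708
Stock lattice S(k, i) with i counting down-moves:
  k=0: S(0,0) = 24.4400
  k=1: S(1,0) = 27.6236; S(1,1) = 21.6233
  k=2: S(2,0) = 31.2219; S(2,1) = 24.4400; S(2,2) = 19.1312
Terminal payoffs V(N, i) = max(S_T - K, 0):
  V(2,0) = 4.771942; V(2,1) = 0.000000; V(2,2) = 0.000000
Backward induction: V(k, i) = exp(-r*dt) * [p * V(k+1, i) + (1-p) * V(k+1, i+1)]; then take max(V_cont, immediate exercise) for American.
  V(1,0) = exp(-r*dt) * [p*4.771942 + (1-p)*0.000000] = 2.245085; exercise = 1.173618; V(1,0) = max -> 2.245085
  V(1,1) = exp(-r*dt) * [p*0.000000 + (1-p)*0.000000] = 0.000000; exercise = 0.000000; V(1,1) = max -> 0.000000
  V(0,0) = exp(-r*dt) * [p*2.245085 + (1-p)*0.000000] = 1.056259; exercise = 0.000000; V(0,0) = max -> 1.056259


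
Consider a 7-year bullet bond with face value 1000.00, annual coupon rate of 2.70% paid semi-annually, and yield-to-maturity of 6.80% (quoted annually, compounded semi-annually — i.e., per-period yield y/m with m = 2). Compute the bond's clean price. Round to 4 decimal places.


Coupon per period c = face * coupon_rate / m = 13.500000
Periods per year m = 2; per-period yield y/m = 0.034000
Number of cashflows N = 14
Cashflows (t years, CF_t, discount factor 1/(1+y/m)^(m*t), PV):
  t = 0.5000: CF_t = 13.500000, DF = 0.967118, PV = 13.056093
  t = 1.0000: CF_t = 13.500000, DF = 0.935317, PV = 12.626782
  t = 1.5000: CF_t = 13.500000, DF = 0.904562, PV = 12.211588
  t = 2.0000: CF_t = 13.500000, DF = 0.874818, PV = 11.810047
  t = 2.5000: CF_t = 13.500000, DF = 0.846052, PV = 11.421709
  t = 3.0000: CF_t = 13.500000, DF = 0.818233, PV = 11.046140
  t = 3.5000: CF_t = 13.500000, DF = 0.791327, PV = 10.682921
  t = 4.0000: CF_t = 13.500000, DF = 0.765307, PV = 10.331645
  t = 4.5000: CF_t = 13.500000, DF = 0.740142, PV = 9.991919
  t = 5.0000: CF_t = 13.500000, DF = 0.715805, PV = 9.663365
  t = 5.5000: CF_t = 13.500000, DF = 0.692268, PV = 9.345614
  t = 6.0000: CF_t = 13.500000, DF = 0.669505, PV = 9.038311
  t = 6.5000: CF_t = 13.500000, DF = 0.647490, PV = 8.741114
  t = 7.0000: CF_t = 1013.500000, DF = 0.626199, PV = 634.652815
Price P = sum_t PV_t = 774.620061

Answer: Price = 774.6201


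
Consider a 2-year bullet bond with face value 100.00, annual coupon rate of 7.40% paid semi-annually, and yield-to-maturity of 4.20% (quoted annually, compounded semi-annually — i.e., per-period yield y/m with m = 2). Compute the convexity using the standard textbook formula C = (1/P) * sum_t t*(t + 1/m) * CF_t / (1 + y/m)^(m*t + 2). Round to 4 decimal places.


Answer: Convexity = 4.4737

Derivation:
Coupon per period c = face * coupon_rate / m = 3.700000
Periods per year m = 2; per-period yield y/m = 0.021000
Number of cashflows N = 4
Cashflows (t years, CF_t, discount factor 1/(1+y/m)^(m*t), PV):
  t = 0.5000: CF_t = 3.700000, DF = 0.979432, PV = 3.623898
  t = 1.0000: CF_t = 3.700000, DF = 0.959287, PV = 3.549362
  t = 1.5000: CF_t = 3.700000, DF = 0.939556, PV = 3.476358
  t = 2.0000: CF_t = 103.700000, DF = 0.920231, PV = 95.427993
Price P = sum_t PV_t = 106.077610
Convexity numerator sum_t t*(t + 1/m) * CF_t / (1+y/m)^(m*t + 2):
  t = 0.5000: term = 1.738179
  t = 1.0000: term = 5.107284
  t = 1.5000: term = 10.004474
  t = 2.0000: term = 457.714118
Convexity = (1/P) * sum = 474.564055 / 106.077610 = 4.473744


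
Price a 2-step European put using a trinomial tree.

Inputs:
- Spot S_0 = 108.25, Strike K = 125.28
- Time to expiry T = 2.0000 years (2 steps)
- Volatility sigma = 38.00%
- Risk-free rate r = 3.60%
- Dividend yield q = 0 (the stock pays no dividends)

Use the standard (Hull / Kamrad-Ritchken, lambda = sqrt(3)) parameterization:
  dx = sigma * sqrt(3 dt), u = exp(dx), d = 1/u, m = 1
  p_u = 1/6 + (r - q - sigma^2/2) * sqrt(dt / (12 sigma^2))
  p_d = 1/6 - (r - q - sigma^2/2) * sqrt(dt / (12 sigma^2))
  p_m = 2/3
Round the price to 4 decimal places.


dt = T/N = 1.000000; dx = sigma*sqrt(3*dt) = 0.658179
u = exp(dx) = 1.931273; d = 1/u = 0.517793
p_u = 0.139167, p_m = 0.666667, p_d = 0.194167
Discount per step: exp(-r*dt) = 0.964640
Stock lattice S(k, j) with j the centered position index:
  k=0: S(0,+0) = 108.2500
  k=1: S(1,-1) = 56.0511; S(1,+0) = 108.2500; S(1,+1) = 209.0603
  k=2: S(2,-2) = 29.0229; S(2,-1) = 56.0511; S(2,+0) = 108.2500; S(2,+1) = 209.0603; S(2,+2) = 403.7525
Terminal payoffs V(N, j) = max(K - S_T, 0):
  V(2,-2) = 96.257112; V(2,-1) = 69.228884; V(2,+0) = 17.030000; V(2,+1) = 0.000000; V(2,+2) = 0.000000
Backward induction: V(k, j) = exp(-r*dt) * [p_u * V(k+1, j+1) + p_m * V(k+1, j) + p_d * V(k+1, j-1)]
  V(1,-1) = exp(-r*dt) * [p_u*17.030000 + p_m*69.228884 + p_d*96.257112] = 64.835913
  V(1,+0) = exp(-r*dt) * [p_u*0.000000 + p_m*17.030000 + p_d*69.228884] = 23.918528
  V(1,+1) = exp(-r*dt) * [p_u*0.000000 + p_m*0.000000 + p_d*17.030000] = 3.189738
  V(0,+0) = exp(-r*dt) * [p_u*3.189738 + p_m*23.918528 + p_d*64.835913] = 27.953897

Answer: Price = V(0,0) = 27.9539


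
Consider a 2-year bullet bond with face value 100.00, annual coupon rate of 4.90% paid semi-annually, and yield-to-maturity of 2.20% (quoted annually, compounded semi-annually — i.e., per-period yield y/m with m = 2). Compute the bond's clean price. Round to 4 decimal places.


Coupon per period c = face * coupon_rate / m = 2.450000
Periods per year m = 2; per-period yield y/m = 0.011000
Number of cashflows N = 4
Cashflows (t years, CF_t, discount factor 1/(1+y/m)^(m*t), PV):
  t = 0.5000: CF_t = 2.450000, DF = 0.989120, PV = 2.423343
  t = 1.0000: CF_t = 2.450000, DF = 0.978358, PV = 2.396976
  t = 1.5000: CF_t = 2.450000, DF = 0.967713, PV = 2.370897
  t = 2.0000: CF_t = 102.450000, DF = 0.957184, PV = 98.063489
Price P = sum_t PV_t = 105.254705

Answer: Price = 105.2547


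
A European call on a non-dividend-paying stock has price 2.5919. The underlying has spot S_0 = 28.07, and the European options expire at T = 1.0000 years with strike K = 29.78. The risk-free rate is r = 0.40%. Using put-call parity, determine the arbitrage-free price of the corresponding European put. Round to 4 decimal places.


Put-call parity: C - P = S_0 * exp(-qT) - K * exp(-rT).
S_0 * exp(-qT) = 28.0700 * 1.00000000 = 28.07000000
K * exp(-rT) = 29.7800 * 0.99600799 = 29.66111792
P = C - S*exp(-qT) + K*exp(-rT)
P = 2.5919 - 28.07000000 + 29.66111792 = 4.1830

Answer: Put price = 4.1830


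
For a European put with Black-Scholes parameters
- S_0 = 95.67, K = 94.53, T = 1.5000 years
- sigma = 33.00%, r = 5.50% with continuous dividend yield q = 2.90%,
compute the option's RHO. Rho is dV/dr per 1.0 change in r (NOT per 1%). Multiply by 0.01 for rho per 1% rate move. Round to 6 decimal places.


Answer: Rho = -69.234403

Derivation:
d1 = 0.3282378736; d2 = -0.0759279340
phi(d1) = 0.3780198453; exp(-qT) = 0.9574325541; exp(-rT) = 0.9208114379
N(-d2) = 0.5302617835
Rho = -K*T*exp(-rT)*N(-d2) = -94.5300 * 1.5000 * 0.9208114379 * 0.5302617835 = -69.234403
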